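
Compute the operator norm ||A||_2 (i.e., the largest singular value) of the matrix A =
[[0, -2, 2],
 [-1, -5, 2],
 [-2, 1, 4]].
||A||_2 ≈ 6.2908 (= sqrt(largest eigenvalue of A^T A))

||A||_2 = sigma_max(A) = sqrt(lambda_max(A^T A)). Form the symmetric matrix M = A^T A =
[[5, 3, -10],
 [3, 30, -10],
 [-10, -10, 24]].
Its characteristic polynomial (trace, sum of principal 2x2 minors, determinant of M give the coefficients) is
  p(λ) = det(λ I - M) = λ^3 - 59λ^2 + 781λ - 484.
No integer candidate from the rational root theorem (±divisors of 484) is a root, so the roots are irrational. The cubic discriminant is Δ = 215257669 > 0, so there are three distinct real roots. p(0) = -484 and p(1) = 239 have opposite signs, so a root lies in (0, 1); Newton's method refines it to λ ≈ 0.6514. p(18) = 290 and p(19) = -85 have opposite signs, so a root lies in (18, 19); Newton's method refines it to λ ≈ 18.7748. p(39) = -445 and p(40) = 356 have opposite signs, so a root lies in (39, 40); Newton's method refines it to λ ≈ 39.5737. Check (Vieta): the three roots sum to 59, matching tr M = 59.
So the eigenvalues of A^T A are ≈ 0.6514, 18.7748, 39.5737 (all ≥ 0, as they must be for A^T A). The largest is λ_max ≈ 39.5737, hence ||A||_2 = sqrt(λ_max) ≈ 6.2908.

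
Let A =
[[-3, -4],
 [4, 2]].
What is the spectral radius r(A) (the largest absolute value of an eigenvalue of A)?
r(A) = sqrt(10) ≈ 3.1623

The eigenvalues of A are the roots of its characteristic polynomial. With M = A (coefficients from the trace and determinant):
  p(λ) = det(λ I - M) = λ^2 + λ + 10.
For λ^2 + λ + 10 the discriminant is -39. It is negative, so the roots are the complex-conjugate pair λ = -1/2 ± (sqrt(39)/2) i ≈ -0.5 ± 3.1225i. For a conjugate pair the product of the roots equals the constant term, so |λ|^2 = 10 and |λ| = sqrt(10) ≈ 3.1623.
Thus the eigenvalues (to 4 decimals) are -0.5 ± 3.1225i (modulus 3.1623). The spectral radius is the largest modulus: r(A) = sqrt(10) ≈ 3.1623. (Cross-check: r(A) ≤ ||A||_2 ≈ 6.5311; equality holds whenever A is normal, though it can also hold for some non-normal A.)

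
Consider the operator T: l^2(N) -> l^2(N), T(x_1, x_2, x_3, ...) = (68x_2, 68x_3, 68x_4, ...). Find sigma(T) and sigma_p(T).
sigma(T) = closed disk {z in C : |z| ≤ 68}; sigma_p(T) = open disk {z in C : |z| < 68}

Note T = 68·V where V is the unit left shift (V x)_k = x_{k+1}; so sigma(T) = 68·sigma(V) and ||T|| = 68||V||. ||T x||^2 = 4624sum_{k≥2} |x_k|^2 ≤ 4624||x||^2, with equality on {x : x_1 = 0}, so ||T|| = 68. For any lambda with |lambda| < 68, set r = lambda/68 (|r| < 1); the vector x = (1, r, r^2, ...) is in l^2 and satisfies T x = 68(r, r^2, ...) = lambda x, so lambda is an eigenvalue. On the boundary |lambda| = 68 the geometric series diverges, so no l^2 eigenvector exists, but these lambda lie in the approximate point spectrum. Hence sigma(T) is the closed disk of radius 68 and sigma_p(T) is the open disk.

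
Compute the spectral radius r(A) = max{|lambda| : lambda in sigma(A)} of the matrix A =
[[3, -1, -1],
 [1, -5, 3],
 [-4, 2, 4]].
r(A) ≈ 6.0752

The eigenvalues of A are the roots of its characteristic polynomial. With M = A (coefficients from the trace, the sum of principal 2x2 minors, and det A):
  p(λ) = det(λ I - M) = λ^3 - 2λ^2 - 32λ + 44.
No integer candidate from the rational root theorem (±divisors of 44) is a root, so the roots are irrational. The cubic discriminant is Δ = 134992 > 0, so there are three distinct real roots. p(-6) = -52 and p(-5) = 29 have opposite signs, so a root lies in (-6, -5); Newton's method refines it to λ ≈ -5.4131. p(1) = 11 and p(2) = -20 have opposite signs, so a root lies in (1, 2); Newton's method refines it to λ ≈ 1.338. p(6) = -4 and p(7) = 65 have opposite signs, so a root lies in (6, 7); Newton's method refines it to λ ≈ 6.0752. Check (Vieta): the three roots sum to 2, matching tr M = 2.
Thus the eigenvalues (to 4 decimals) are -5.4131 (modulus 5.4131); 1.338 (modulus 1.338); 6.0752 (modulus 6.0752). The spectral radius is the largest modulus: r(A) ≈ 6.0752. (Cross-check: r(A) ≤ ||A||_2 ≈ 6.8453; equality holds whenever A is normal, though it can also hold for some non-normal A.)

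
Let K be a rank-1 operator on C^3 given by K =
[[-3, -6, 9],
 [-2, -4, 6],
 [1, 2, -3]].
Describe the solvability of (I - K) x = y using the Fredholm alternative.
(I - K) is invertible (det(I - K) = 11 ≠ 0), so for every y in C^3 the equation (I - K) x = y has a unique solution.

K has rank 1, so it is an outer product K = u v^T: every row of K is a multiple of one row vector. Reading off the entries, u = (-3, -2, 1) and v = (1, 2, -3) (row i of K equals u_i·v^T). A rank-one matrix u v^T satisfies K u = u (v·u) and kills the (2)-dimensional subspace v^⊥, so its characteristic polynomial is lambda^2 (lambda - v·u) with v·u = tr K = -10. Hence the eigenvalues of I - K are 1 (multiplicity 2) and 1 - (-10) = 11, so det(I - K) = 11. (Direct check: I - K =
[[4, 6, -9],
 [2, 5, -6],
 [-1, -2, 4]]
has determinant 11.) The finite-dimensional Fredholm alternative says: either (I - K) is invertible, or ker(I - K) ≠ {0} and then range(I - K) = ker((I - K)^*)^⊥, with dim ker(I - K) = dim ker((I - K)^*). Since det(I - K) ≠ 0, 1 is not an eigenvalue of K and ker(I - K) = {0}, so we are in the first case: for every y there is a unique x = (I - K)^(-1) y. Explicitly, by the Sherman–Morrison formula, (I - u v^T)^(-1) = I + u v^T/(1 - v·u), i.e. (I - K)^(-1) = I + K/(11).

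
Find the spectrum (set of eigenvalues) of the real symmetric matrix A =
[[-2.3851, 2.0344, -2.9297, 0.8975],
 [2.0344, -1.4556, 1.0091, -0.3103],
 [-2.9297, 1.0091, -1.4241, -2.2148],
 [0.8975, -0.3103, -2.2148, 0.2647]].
sigma(A) ≈ {-6, -2, 0, 3}

A is real symmetric, so its spectrum consists of real eigenvalues. Expanding the characteristic polynomial of the displayed matrix gives
  det(λ I - A) = p(λ) = λ^4 + (5)λ^3 + (-12)λ^2 + (-36)λ + (-0.0018).
Solving p(λ) = 0 yields eigenvalues ≈ -6, -2, 0, 3. (A is shown rounded to 4 decimals, so these recover the underlying integer eigenvalues to within that precision.)
Verification: the trace of A = -5 equals the sum of eigenvalues -5, and det(A) ≈ -0.0018 matches the eigenvalue product 0.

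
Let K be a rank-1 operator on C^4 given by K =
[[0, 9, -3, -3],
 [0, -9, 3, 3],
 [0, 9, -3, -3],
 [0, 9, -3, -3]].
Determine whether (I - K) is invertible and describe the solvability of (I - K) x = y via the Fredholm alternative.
(I - K) is invertible (det(I - K) = 16 ≠ 0), so for every y in C^4 the equation (I - K) x = y has a unique solution.

K has rank 1, so it is an outer product K = u v^T: every row of K is a multiple of one row vector. Reading off the entries, u = (3, -3, 3, 3) and v = (0, 3, -1, -1) (row i of K equals u_i·v^T). A rank-one matrix u v^T satisfies K u = u (v·u) and kills the (3)-dimensional subspace v^⊥, so its characteristic polynomial is lambda^3 (lambda - v·u) with v·u = tr K = -15. Hence the eigenvalues of I - K are 1 (multiplicity 3) and 1 - (-15) = 16, so det(I - K) = 16. (Direct check: I - K =
[[1, -9, 3, 3],
 [0, 10, -3, -3],
 [0, -9, 4, 3],
 [0, -9, 3, 4]]
has determinant 16.) The finite-dimensional Fredholm alternative says: either (I - K) is invertible, or ker(I - K) ≠ {0} and then range(I - K) = ker((I - K)^*)^⊥, with dim ker(I - K) = dim ker((I - K)^*). Since det(I - K) ≠ 0, 1 is not an eigenvalue of K and ker(I - K) = {0}, so we are in the first case: for every y there is a unique x = (I - K)^(-1) y. Explicitly, by the Sherman–Morrison formula, (I - u v^T)^(-1) = I + u v^T/(1 - v·u), i.e. (I - K)^(-1) = I + K/(16).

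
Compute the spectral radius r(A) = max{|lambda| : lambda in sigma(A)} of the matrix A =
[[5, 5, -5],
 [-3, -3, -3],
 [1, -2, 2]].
r(A) ≈ 5.2147

The eigenvalues of A are the roots of its characteristic polynomial. With M = A (coefficients from the trace, the sum of principal 2x2 minors, and det A):
  p(λ) = det(λ I - M) = λ^3 - 4λ^2 + 3λ + 90.
No integer candidate from the rational root theorem (±divisors of 90) is a root, so the roots are irrational. The cubic discriminant is Δ = -215064 < 0, so there is one real root and a complex-conjugate pair. p(-4) = -50 and p(-3) = 18 have opposite signs, so a root lies in (-4, -3); Newton's method refines it to λ ≈ -3.3097. Dividing out (λ - (-3.3097)) leaves approximately λ^2 - 7.3097λ + 27.1928. For λ^2 - 7.3097λ + 27.1928 the discriminant is -55.3398. It is negative, so the remaining roots are the complex-conjugate pair λ ≈ 3.6548 ± 3.7195i. Their product equals the constant term, so |λ|^2 ≈ 27.1928 and |λ| ≈ 5.2147.
Thus the eigenvalues (to 4 decimals) are -3.3097 (modulus 3.3097); 3.6548 ± 3.7195i (modulus 5.2147). The spectral radius is the largest modulus: r(A) ≈ 5.2147. (Cross-check: r(A) ≤ ||A||_2 ≈ 9.048; equality holds whenever A is normal, though it can also hold for some non-normal A.)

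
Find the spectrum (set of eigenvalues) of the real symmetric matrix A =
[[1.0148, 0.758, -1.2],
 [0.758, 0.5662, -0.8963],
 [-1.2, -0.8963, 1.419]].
sigma(A) ≈ {0, 3} (0 with multiplicity 2)

A is real symmetric, so its spectrum consists of real eigenvalues. Expanding the characteristic polynomial of the displayed matrix gives
  det(λ I - A) = p(λ) = λ^3 + (-3)λ^2 + (0)λ + (0).
Solving p(λ) = 0 yields eigenvalues ≈ 0, 0, 3. (A is shown rounded to 4 decimals, so these recover the underlying integer eigenvalues to within that precision.)
Verification: the trace of A = 3 equals the sum of eigenvalues 3, and det(A) ≈ -0.0000 matches the eigenvalue product 0.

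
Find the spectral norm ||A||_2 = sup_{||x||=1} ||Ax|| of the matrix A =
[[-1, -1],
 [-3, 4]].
||A||_2 = sqrt((27 + sqrt(533))/2) ≈ 5.0043 (= sqrt(largest eigenvalue of A^T A))

||A||_2 = sigma_max(A) = sqrt(lambda_max(A^T A)). Form the symmetric matrix M = A^T A =
[[10, -11],
 [-11, 17]].
Its characteristic polynomial (trace, determinant of M give the coefficients) is
  p(λ) = det(λ I - M) = λ^2 - 27λ + 49.
For λ^2 - 27λ + 49 the discriminant is 533. It is nonnegative but not a perfect square, so the roots are real and irrational: λ = (27 ± sqrt(533))/2 ≈ 25.0434, 1.9566.
So the eigenvalues of A^T A are ≈ 1.9566, 25.0434 (all ≥ 0, as they must be for A^T A). The largest is λ_max = (27 + sqrt(533))/2 ≈ 25.0434, hence ||A||_2 = sqrt(λ_max) = sqrt((27 + sqrt(533))/2) ≈ 5.0043.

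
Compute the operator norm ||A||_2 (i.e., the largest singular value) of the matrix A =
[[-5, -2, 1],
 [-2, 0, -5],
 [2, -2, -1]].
||A||_2 = sqrt((42 + sqrt(828))/2) ≈ 5.9487 (= sqrt(largest eigenvalue of A^T A))

||A||_2 = sigma_max(A) = sqrt(lambda_max(A^T A)). Form the symmetric matrix M = A^T A =
[[33, 6, 3],
 [6, 8, 0],
 [3, 0, 27]].
Its characteristic polynomial (trace, sum of principal 2x2 minors, determinant of M give the coefficients) is
  p(λ) = det(λ I - M) = λ^3 - 68λ^2 + 1326λ - 6084.
By the rational root theorem any rational root is an integer divisor of 6084. Testing λ = 26: p(26) = 17576 - 45968 + 34476 - 6084 = 0, so λ = 26 is a root. Dividing out (λ - 26) leaves p(λ) = (λ - 26)(λ^2 - 42λ + 234). For λ^2 - 42λ + 234 the discriminant is 828. It is nonnegative but not a perfect square, so the roots are real and irrational: λ = (42 ± sqrt(828))/2 ≈ 35.3875, 6.6125.
So the eigenvalues of A^T A are ≈ 6.6125, 26, 35.3875 (all ≥ 0, as they must be for A^T A). The largest is λ_max = (42 + sqrt(828))/2 ≈ 35.3875, hence ||A||_2 = sqrt(λ_max) = sqrt((42 + sqrt(828))/2) ≈ 5.9487.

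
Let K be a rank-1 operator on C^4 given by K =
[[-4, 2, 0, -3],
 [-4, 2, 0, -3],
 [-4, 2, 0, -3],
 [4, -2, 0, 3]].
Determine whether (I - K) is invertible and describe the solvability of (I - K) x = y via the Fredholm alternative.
(I - K) is singular (det(I - K) = 0, i.e. 1 ∈ sigma(K)). (I - K) x = y is solvable iff y ⊥ ker((I - K)^*) = span{(-4, 2, 0, -3)}, i.e. iff -4y_1 + 2y_2 - 3y_4 = 0. When solvable, the solutions are x = y + c·(1, 1, 1, -1), c arbitrary (ker(I - K) = span{(1, 1, 1, -1)}, dimension 1).

K has rank 1, so it is an outer product K = u v^T: every row of K is a multiple of one row vector. Reading off the entries, u = (1, 1, 1, -1) and v = (-4, 2, 0, -3) (row i of K equals u_i·v^T). A rank-one matrix u v^T satisfies K u = u (v·u) and kills the (3)-dimensional subspace v^⊥, so its characteristic polynomial is lambda^3 (lambda - v·u) with v·u = tr K = 1. Hence the eigenvalues of I - K are 1 (multiplicity 3) and 1 - (1) = 0, so det(I - K) = 0. (Direct check: I - K =
[[5, -2, 0, 3],
 [4, -1, 0, 3],
 [4, -2, 1, 3],
 [-4, 2, 0, -2]]
has determinant 0.) So 1 is an eigenvalue of K and (I - K) is not invertible. The finite-dimensional Fredholm alternative says: either (I - K) is invertible, or ker(I - K) ≠ {0} and then range(I - K) = ker((I - K)^*)^⊥, with dim ker(I - K) = dim ker((I - K)^*). We are in the second case, so we need both kernels. Kernel of I - K: (I - K) u = u - u (v·u) = u - u = 0, so ker(I - K) = span{u} = span{(1, 1, 1, -1)} (it is exactly 1-dimensional because rank(I - K) = 3). Kernel of the adjoint: K is real, so (I - K)^* = I - K^T = I - v u^T, and (I - v u^T) v = v - v (u·v) = 0; hence ker((I - K)^*) = span{v} = span{(-4, 2, 0, -3)}. Therefore (I - K) x = y is solvable iff <y, v> = 0, i.e. iff -4y_1 + 2y_2 - 3y_4 = 0. When this holds, K y = u (v·y) = 0, so (I - K) y = y and x = y is a particular solution; the full solution set is the line x = y + c·u = y + c·(1, 1, 1, -1), c ∈ C.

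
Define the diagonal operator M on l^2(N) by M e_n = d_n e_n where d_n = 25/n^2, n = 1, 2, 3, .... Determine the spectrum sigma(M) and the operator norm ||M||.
sigma(M) = {25/n^2 : n ≥ 1} ∪ {0}; ||M|| = 25

A bounded diagonal operator on l^2 with diagonal entries d_n has spectrum equal to the closure of {d_n : n ≥ 1}: every d_n is an eigenvalue (with eigenvector e_n), so {d_n} ⊂ sigma(M); the spectrum is closed, so its closure is too; and for lambda not in the closure, (M - lambda I) has bounded inverse (the diagonal entries 1/(d_n - lambda) are bounded). For our sequence d_n = 25/n^2, n = 1, 2, 3, ...:
  - {d_n} = {25/n^2 : n ≥ 1}; the only limit point is 0
  - closure = {25/n^2 : n ≥ 1} ∪ {0}
For the norm: a diagonal operator has ||M|| = sup_n |d_n|. Here d_n = 25/n^2 is positive and decreasing, so sup_n |d_n| = d_1 = 25. So ||M|| = 25.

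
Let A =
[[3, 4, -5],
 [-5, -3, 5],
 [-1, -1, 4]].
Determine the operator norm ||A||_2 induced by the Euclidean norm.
||A||_2 ≈ 11.0149 (= sqrt(largest eigenvalue of A^T A))

||A||_2 = sigma_max(A) = sqrt(lambda_max(A^T A)). Form the symmetric matrix M = A^T A =
[[35, 28, -44],
 [28, 26, -39],
 [-44, -39, 66]].
Its characteristic polynomial (trace, sum of principal 2x2 minors, determinant of M give the coefficients) is
  p(λ) = det(λ I - M) = λ^3 - 127λ^2 + 695λ - 841.
No integer candidate from the rational root theorem (±divisors of 841) is a root, so the roots are irrational. The cubic discriminant is Δ = 874199296 > 0, so there are three distinct real roots. p(1) = -272 and p(2) = 49 have opposite signs, so a root lies in (1, 2); Newton's method refines it to λ ≈ 1.7826. p(3) = 128 and p(4) = -29 have opposite signs, so a root lies in (3, 4); Newton's method refines it to λ ≈ 3.8885. p(121) = -4592 and p(122) = 9529 have opposite signs, so a root lies in (121, 122); Newton's method refines it to λ ≈ 121.3289. Check (Vieta): the three roots sum to 127, matching tr M = 127.
So the eigenvalues of A^T A are ≈ 1.7826, 3.8885, 121.3289 (all ≥ 0, as they must be for A^T A). The largest is λ_max ≈ 121.3289, hence ||A||_2 = sqrt(λ_max) ≈ 11.0149.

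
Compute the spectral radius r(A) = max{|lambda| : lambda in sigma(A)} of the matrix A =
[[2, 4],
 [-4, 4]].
r(A) = sqrt(24) ≈ 4.899

The eigenvalues of A are the roots of its characteristic polynomial. With M = A (coefficients from the trace and determinant):
  p(λ) = det(λ I - M) = λ^2 - 6λ + 24.
For λ^2 - 6λ + 24 the discriminant is -60. It is negative, so the roots are the complex-conjugate pair λ = 3 ± (sqrt(60)/2) i ≈ 3 ± 3.873i. For a conjugate pair the product of the roots equals the constant term, so |λ|^2 = 24 and |λ| = sqrt(24) ≈ 4.899.
Thus the eigenvalues (to 4 decimals) are 3 ± 3.873i (modulus 4.899). The spectral radius is the largest modulus: r(A) = sqrt(24) ≈ 4.899. (Cross-check: r(A) ≤ ||A||_2 ≈ 6; equality holds whenever A is normal, though it can also hold for some non-normal A.)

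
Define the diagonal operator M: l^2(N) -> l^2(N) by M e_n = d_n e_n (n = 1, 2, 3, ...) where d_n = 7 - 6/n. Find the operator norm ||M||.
||M|| = 7

For a diagonal operator on l^2 with entries d_n, ||M|| = sup_n |d_n|. Here d_1 = 1, d_2 = 4, ..., and d_n = 7 - 6/n increases monotonically toward 7. All terms lie in [1, 7), so |d_n| = d_n and the supremum is the limit 7, which is not attained by any individual d_n. Hence ||M|| = 7.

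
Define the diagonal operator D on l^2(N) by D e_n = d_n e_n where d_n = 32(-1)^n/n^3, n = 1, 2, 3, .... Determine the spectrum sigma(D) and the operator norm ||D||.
sigma(D) = {32(-1)^n/n^3 : n ≥ 1} ∪ {0}; ||D|| = 32

A bounded diagonal operator on l^2 with diagonal entries d_n has spectrum equal to the closure of {d_n : n ≥ 1}: every d_n is an eigenvalue (with eigenvector e_n), so {d_n} ⊂ sigma(D); the spectrum is closed, so its closure is too; and for lambda not in the closure, (D - lambda I) has bounded inverse (the diagonal entries 1/(d_n - lambda) are bounded). For our sequence d_n = 32(-1)^n/n^3, n = 1, 2, 3, ...:
  - {d_n} = {32(-1)^n/n^3 : n ≥ 1}; the only limit point is 0
  - closure = {32(-1)^n/n^3 : n ≥ 1} ∪ {0}
For the norm: a diagonal operator has ||D|| = sup_n |d_n|. Here |d_n| = 32/n^3 is decreasing, so sup_n |d_n| = |d_1| = 32. So ||D|| = 32.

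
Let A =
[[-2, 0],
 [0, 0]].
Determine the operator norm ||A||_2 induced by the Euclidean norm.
||A||_2 = 2 (= sqrt(largest eigenvalue of A^T A))

||A||_2 = sigma_max(A) = sqrt(lambda_max(A^T A)). Form the symmetric matrix M = A^T A =
[[4, 0],
 [0, 0]].
Its characteristic polynomial (trace, determinant of M give the coefficients) is
  p(λ) = det(λ I - M) = λ^2 - 4λ.
For λ^2 - 4λ the discriminant is 16. It is a perfect square (4^2), so the roots are rational: λ = (4 ± 4)/2 = 4, 0.
So the eigenvalues of A^T A are ≈ 0, 4 (all ≥ 0, as they must be for A^T A). The largest is λ_max = 4, hence ||A||_2 = sqrt(λ_max) = 2.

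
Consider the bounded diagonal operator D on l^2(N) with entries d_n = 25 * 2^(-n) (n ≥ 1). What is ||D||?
||D|| = 25/2 (attained at n = 1)

For D diagonal, ||D|| = sup_n |d_n|. The sequence d_n = 25 * 2^(-n) is positive and strictly decreasing (ratio 2^(-1) < 1), so the supremum is d_1 = 25/2. Hence ||D|| = 25/2.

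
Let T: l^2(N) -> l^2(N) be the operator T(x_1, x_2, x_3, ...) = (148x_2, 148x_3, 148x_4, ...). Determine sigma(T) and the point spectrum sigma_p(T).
sigma(T) = closed disk {z in C : |z| ≤ 148}; sigma_p(T) = open disk {z in C : |z| < 148}

Note T = 148·V where V is the unit left shift (V x)_k = x_{k+1}; so sigma(T) = 148·sigma(V) and ||T|| = 148||V||. ||T x||^2 = 21904sum_{k≥2} |x_k|^2 ≤ 21904||x||^2, with equality on {x : x_1 = 0}, so ||T|| = 148. For any lambda with |lambda| < 148, set r = lambda/148 (|r| < 1); the vector x = (1, r, r^2, ...) is in l^2 and satisfies T x = 148(r, r^2, ...) = lambda x, so lambda is an eigenvalue. On the boundary |lambda| = 148 the geometric series diverges, so no l^2 eigenvector exists, but these lambda lie in the approximate point spectrum. Hence sigma(T) is the closed disk of radius 148 and sigma_p(T) is the open disk.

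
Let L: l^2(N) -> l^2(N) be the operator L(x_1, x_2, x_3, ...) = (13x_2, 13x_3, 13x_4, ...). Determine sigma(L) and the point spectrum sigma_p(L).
sigma(L) = closed disk {z in C : |z| ≤ 13}; sigma_p(L) = open disk {z in C : |z| < 13}

Note L = 13·V where V is the unit left shift (V x)_k = x_{k+1}; so sigma(L) = 13·sigma(V) and ||L|| = 13||V||. ||L x||^2 = 169sum_{k≥2} |x_k|^2 ≤ 169||x||^2, with equality on {x : x_1 = 0}, so ||L|| = 13. For any lambda with |lambda| < 13, set r = lambda/13 (|r| < 1); the vector x = (1, r, r^2, ...) is in l^2 and satisfies L x = 13(r, r^2, ...) = lambda x, so lambda is an eigenvalue. On the boundary |lambda| = 13 the geometric series diverges, so no l^2 eigenvector exists, but these lambda lie in the approximate point spectrum. Hence sigma(L) is the closed disk of radius 13 and sigma_p(L) is the open disk.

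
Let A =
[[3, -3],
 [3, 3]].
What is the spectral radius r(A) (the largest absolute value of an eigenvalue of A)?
r(A) = sqrt(18) ≈ 4.2426

The eigenvalues of A are the roots of its characteristic polynomial. With M = A (coefficients from the trace and determinant):
  p(λ) = det(λ I - M) = λ^2 - 6λ + 18.
For λ^2 - 6λ + 18 the discriminant is -36. It is negative, so the roots are the complex-conjugate pair λ = 3 ± (sqrt(36)/2) i ≈ 3 ± 3i. For a conjugate pair the product of the roots equals the constant term, so |λ|^2 = 18 and |λ| = sqrt(18) ≈ 4.2426.
Thus the eigenvalues (to 4 decimals) are 3 ± 3i (modulus 4.2426). The spectral radius is the largest modulus: r(A) = sqrt(18) ≈ 4.2426. (Cross-check: r(A) ≤ ||A||_2 ≈ 4.2426; equality holds whenever A is normal, though it can also hold for some non-normal A.)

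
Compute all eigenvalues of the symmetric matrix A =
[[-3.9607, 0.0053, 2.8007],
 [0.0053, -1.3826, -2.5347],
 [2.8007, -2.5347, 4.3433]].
sigma(A) ≈ {-5, -2, 6}

A is real symmetric, so its spectrum consists of real eigenvalues. Expanding the characteristic polynomial of the displayed matrix gives
  det(λ I - A) = p(λ) = λ^3 + (1)λ^2 + (-32)λ + (-60).
Solving p(λ) = 0 yields eigenvalues ≈ -5, -2, 6. (A is shown rounded to 4 decimals, so these recover the underlying integer eigenvalues to within that precision.)
Verification: the trace of A = -1 equals the sum of eigenvalues -1, and det(A) ≈ 60.0001 matches the eigenvalue product 60.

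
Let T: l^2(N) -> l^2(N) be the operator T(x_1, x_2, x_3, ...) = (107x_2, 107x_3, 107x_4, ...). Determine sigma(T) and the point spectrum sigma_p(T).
sigma(T) = closed disk {z in C : |z| ≤ 107}; sigma_p(T) = open disk {z in C : |z| < 107}

Note T = 107·V where V is the unit left shift (V x)_k = x_{k+1}; so sigma(T) = 107·sigma(V) and ||T|| = 107||V||. ||T x||^2 = 11449sum_{k≥2} |x_k|^2 ≤ 11449||x||^2, with equality on {x : x_1 = 0}, so ||T|| = 107. For any lambda with |lambda| < 107, set r = lambda/107 (|r| < 1); the vector x = (1, r, r^2, ...) is in l^2 and satisfies T x = 107(r, r^2, ...) = lambda x, so lambda is an eigenvalue. On the boundary |lambda| = 107 the geometric series diverges, so no l^2 eigenvector exists, but these lambda lie in the approximate point spectrum. Hence sigma(T) is the closed disk of radius 107 and sigma_p(T) is the open disk.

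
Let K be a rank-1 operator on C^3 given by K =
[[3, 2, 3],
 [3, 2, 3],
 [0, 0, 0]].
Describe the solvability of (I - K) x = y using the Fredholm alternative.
(I - K) is invertible (det(I - K) = -4 ≠ 0), so for every y in C^3 the equation (I - K) x = y has a unique solution.

K has rank 1, so it is an outer product K = u v^T: every row of K is a multiple of one row vector. Reading off the entries, u = (-1, -1, 0) and v = (-3, -2, -3) (row i of K equals u_i·v^T). A rank-one matrix u v^T satisfies K u = u (v·u) and kills the (2)-dimensional subspace v^⊥, so its characteristic polynomial is lambda^2 (lambda - v·u) with v·u = tr K = 5. Hence the eigenvalues of I - K are 1 (multiplicity 2) and 1 - (5) = -4, so det(I - K) = -4. (Direct check: I - K =
[[-2, -2, -3],
 [-3, -1, -3],
 [0, 0, 1]]
has determinant -4.) The finite-dimensional Fredholm alternative says: either (I - K) is invertible, or ker(I - K) ≠ {0} and then range(I - K) = ker((I - K)^*)^⊥, with dim ker(I - K) = dim ker((I - K)^*). Since det(I - K) ≠ 0, 1 is not an eigenvalue of K and ker(I - K) = {0}, so we are in the first case: for every y there is a unique x = (I - K)^(-1) y. Explicitly, by the Sherman–Morrison formula, (I - u v^T)^(-1) = I + u v^T/(1 - v·u), i.e. (I - K)^(-1) = I + K/(-4).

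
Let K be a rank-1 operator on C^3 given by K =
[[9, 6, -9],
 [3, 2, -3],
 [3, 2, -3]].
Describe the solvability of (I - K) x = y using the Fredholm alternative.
(I - K) is invertible (det(I - K) = -7 ≠ 0), so for every y in C^3 the equation (I - K) x = y has a unique solution.

K has rank 1, so it is an outer product K = u v^T: every row of K is a multiple of one row vector. Reading off the entries, u = (-3, -1, -1) and v = (-3, -2, 3) (row i of K equals u_i·v^T). A rank-one matrix u v^T satisfies K u = u (v·u) and kills the (2)-dimensional subspace v^⊥, so its characteristic polynomial is lambda^2 (lambda - v·u) with v·u = tr K = 8. Hence the eigenvalues of I - K are 1 (multiplicity 2) and 1 - (8) = -7, so det(I - K) = -7. (Direct check: I - K =
[[-8, -6, 9],
 [-3, -1, 3],
 [-3, -2, 4]]
has determinant -7.) The finite-dimensional Fredholm alternative says: either (I - K) is invertible, or ker(I - K) ≠ {0} and then range(I - K) = ker((I - K)^*)^⊥, with dim ker(I - K) = dim ker((I - K)^*). Since det(I - K) ≠ 0, 1 is not an eigenvalue of K and ker(I - K) = {0}, so we are in the first case: for every y there is a unique x = (I - K)^(-1) y. Explicitly, by the Sherman–Morrison formula, (I - u v^T)^(-1) = I + u v^T/(1 - v·u), i.e. (I - K)^(-1) = I + K/(-7).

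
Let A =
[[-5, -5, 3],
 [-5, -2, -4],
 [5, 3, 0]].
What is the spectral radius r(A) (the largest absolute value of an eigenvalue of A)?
r(A) ≈ 8.7333

The eigenvalues of A are the roots of its characteristic polynomial. With M = A (coefficients from the trace, the sum of principal 2x2 minors, and det A):
  p(λ) = det(λ I - M) = λ^3 + 7λ^2 - 18λ - 25.
No integer candidate from the rational root theorem (±divisors of 25) is a root, so the roots are irrational. The cubic discriminant is Δ = 113329 > 0, so there are three distinct real roots. p(-9) = -25 and p(-8) = 55 have opposite signs, so a root lies in (-9, -8); Newton's method refines it to λ ≈ -8.7333. p(-2) = 31 and p(-1) = -1 have opposite signs, so a root lies in (-2, -1); Newton's method refines it to λ ≈ -1.0343. p(2) = -25 and p(3) = 11 have opposite signs, so a root lies in (2, 3); Newton's method refines it to λ ≈ 2.7676. Check (Vieta): the three roots sum to -7, matching tr M = -7.
Thus the eigenvalues (to 4 decimals) are -8.7333 (modulus 8.7333); -1.0343 (modulus 1.0343); 2.7676 (modulus 2.7676). The spectral radius is the largest modulus: r(A) ≈ 8.7333. (Cross-check: r(A) ≤ ||A||_2 ≈ 10.4792; equality holds whenever A is normal, though it can also hold for some non-normal A.)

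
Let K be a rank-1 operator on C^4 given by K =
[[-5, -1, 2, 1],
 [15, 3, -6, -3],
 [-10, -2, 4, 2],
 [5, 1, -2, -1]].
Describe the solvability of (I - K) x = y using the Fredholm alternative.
(I - K) is singular (det(I - K) = 0, i.e. 1 ∈ sigma(K)). (I - K) x = y is solvable iff y ⊥ ker((I - K)^*) = span{(-5, -1, 2, 1)}, i.e. iff -5y_1 - y_2 + 2y_3 + y_4 = 0. When solvable, the solutions are x = y + c·(1, -3, 2, -1), c arbitrary (ker(I - K) = span{(1, -3, 2, -1)}, dimension 1).

K has rank 1, so it is an outer product K = u v^T: every row of K is a multiple of one row vector. Reading off the entries, u = (1, -3, 2, -1) and v = (-5, -1, 2, 1) (row i of K equals u_i·v^T). A rank-one matrix u v^T satisfies K u = u (v·u) and kills the (3)-dimensional subspace v^⊥, so its characteristic polynomial is lambda^3 (lambda - v·u) with v·u = tr K = 1. Hence the eigenvalues of I - K are 1 (multiplicity 3) and 1 - (1) = 0, so det(I - K) = 0. (Direct check: I - K =
[[6, 1, -2, -1],
 [-15, -2, 6, 3],
 [10, 2, -3, -2],
 [-5, -1, 2, 2]]
has determinant 0.) So 1 is an eigenvalue of K and (I - K) is not invertible. The finite-dimensional Fredholm alternative says: either (I - K) is invertible, or ker(I - K) ≠ {0} and then range(I - K) = ker((I - K)^*)^⊥, with dim ker(I - K) = dim ker((I - K)^*). We are in the second case, so we need both kernels. Kernel of I - K: (I - K) u = u - u (v·u) = u - u = 0, so ker(I - K) = span{u} = span{(1, -3, 2, -1)} (it is exactly 1-dimensional because rank(I - K) = 3). Kernel of the adjoint: K is real, so (I - K)^* = I - K^T = I - v u^T, and (I - v u^T) v = v - v (u·v) = 0; hence ker((I - K)^*) = span{v} = span{(-5, -1, 2, 1)}. Therefore (I - K) x = y is solvable iff <y, v> = 0, i.e. iff -5y_1 - y_2 + 2y_3 + y_4 = 0. When this holds, K y = u (v·y) = 0, so (I - K) y = y and x = y is a particular solution; the full solution set is the line x = y + c·u = y + c·(1, -3, 2, -1), c ∈ C.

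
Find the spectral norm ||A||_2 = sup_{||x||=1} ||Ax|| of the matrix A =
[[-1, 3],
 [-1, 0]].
||A||_2 = sqrt((11 + sqrt(85))/2) ≈ 3.1796 (= sqrt(largest eigenvalue of A^T A))

||A||_2 = sigma_max(A) = sqrt(lambda_max(A^T A)). Form the symmetric matrix M = A^T A =
[[2, -3],
 [-3, 9]].
Its characteristic polynomial (trace, determinant of M give the coefficients) is
  p(λ) = det(λ I - M) = λ^2 - 11λ + 9.
For λ^2 - 11λ + 9 the discriminant is 85. It is nonnegative but not a perfect square, so the roots are real and irrational: λ = (11 ± sqrt(85))/2 ≈ 10.1098, 0.8902.
So the eigenvalues of A^T A are ≈ 0.8902, 10.1098 (all ≥ 0, as they must be for A^T A). The largest is λ_max = (11 + sqrt(85))/2 ≈ 10.1098, hence ||A||_2 = sqrt(λ_max) = sqrt((11 + sqrt(85))/2) ≈ 3.1796.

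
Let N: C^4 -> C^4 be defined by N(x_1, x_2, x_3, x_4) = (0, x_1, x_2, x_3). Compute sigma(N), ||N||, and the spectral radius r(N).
sigma(N) = {0}; ||N|| = 1; r(N) = 0. (N is nilpotent with N^4 = 0.)

On C^4, N is a strictly lower-triangular matrix with 1 on the subdiagonal and zeros elsewhere, so its characteristic polynomial is lambda^4 and every eigenvalue is 0: sigma(N) = {0}. For the operator norm, N e_i = e_{i+1} for i = 1, ..., 3 and N e_4 = 0, so the singular values of N are 1 (with multiplicity 3) and 0; hence ||N|| = 1. The spectral radius r(N) = max|lambda| = 0. Note ||N|| > r(N) — characteristic of non-normal nilpotent operators. Indeed N^4 = 0.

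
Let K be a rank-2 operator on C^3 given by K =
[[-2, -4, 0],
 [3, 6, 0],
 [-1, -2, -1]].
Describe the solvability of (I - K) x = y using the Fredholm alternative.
(I - K) is invertible (det(I - K) = -6 ≠ 0), so for every y in C^3 the equation (I - K) x = y has a unique solution.

K has rank 2 and factors as K = U V^T = u1 v1^T + u2 v2^T with u1 = (2, -3, 0), v1 = (0, 0, 1), u2 = (-2, 3, -1), v2 = (1, 2, 1) (multiplying out reproduces the displayed K). The nonzero eigenvalues of U V^T coincide with those of the 2 x 2 matrix G = V^T U = [[v1·u1, v1·u2], [v2·u1, v2·u2]] = [[0, -1], [-4, 3]], and by the Sylvester determinant identity det(I_3 - U V^T) = det(I_2 - V^T U) = det([[1, 1], [4, -2]]) = (1)(-2) - (1)(4) = -6. (Direct check: I - K =
[[3, 4, 0],
 [-3, -5, 0],
 [1, 2, 2]]
has determinant -6.) The finite-dimensional Fredholm alternative says: either (I - K) is invertible, or ker(I - K) ≠ {0} and then range(I - K) = ker((I - K)^*)^⊥, with dim ker(I - K) = dim ker((I - K)^*). Since det(I - K) ≠ 0, 1 is not an eigenvalue of K and ker(I - K) = {0}, so we are in the first case: for every y there is a unique x = (I - K)^(-1) y. (Explicitly, by the Woodbury identity, (I - U V^T)^(-1) = I + U (I_2 - G)^(-1) V^T.)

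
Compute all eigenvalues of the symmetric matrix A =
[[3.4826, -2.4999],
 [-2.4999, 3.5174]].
sigma(A) ≈ {1, 6}

A is real symmetric, so its spectrum consists of real eigenvalues. Expanding the characteristic polynomial of the displayed matrix gives
  det(λ I - A) = p(λ) = λ^2 + (-7)λ + (6).
Solving p(λ) = 0 yields eigenvalues ≈ 1, 6. (A is shown rounded to 4 decimals, so these recover the underlying integer eigenvalues to within that precision.)
Verification: the trace of A = 7 equals the sum of eigenvalues 7, and det(A) ≈ 6.0002 matches the eigenvalue product 6.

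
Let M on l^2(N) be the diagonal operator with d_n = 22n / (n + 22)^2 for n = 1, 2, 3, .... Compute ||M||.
||M|| = 1/4 (attained at n = 22)

For M diagonal, ||M|| = sup_n |d_n|. Treat f(x) = 22x / (x + 22)^2 for real x > 0. By the quotient rule, f'(x) = 22(22 - x)/(x + 22)^3, which is positive for x < 22 and negative for x > 22. So f has a unique maximum at x = 22, and since 22 is a positive integer, the supremum over n ≥ 1 is attained at n = 22: d_22 = 22·22/(22 + 22)^2 = 22·22/1936 = 1/4. Hence ||M|| = 1/4.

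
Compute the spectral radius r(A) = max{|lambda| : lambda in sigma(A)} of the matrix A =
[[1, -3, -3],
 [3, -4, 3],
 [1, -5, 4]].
r(A) ≈ 4.2701

The eigenvalues of A are the roots of its characteristic polynomial. With M = A (coefficients from the trace, the sum of principal 2x2 minors, and det A):
  p(λ) = det(λ I - M) = λ^3 - λ^2 + 11λ - 59.
No integer candidate from the rational root theorem (±divisors of 59) is a root, so the roots are irrational. The cubic discriminant is Δ = -87744 < 0, so there is one real root and a complex-conjugate pair. p(3) = -8 and p(4) = 33 have opposite signs, so a root lies in (3, 4); Newton's method refines it to λ ≈ 3.2357. Dividing out (λ - (3.2357)) leaves approximately λ^2 + 2.2357λ + 18.2341. For λ^2 + 2.2357λ + 18.2341 the discriminant is -67.9379. It is negative, so the remaining roots are the complex-conjugate pair λ ≈ -1.1179 ± 4.1212i. Their product equals the constant term, so |λ|^2 ≈ 18.2341 and |λ| ≈ 4.2701.
Thus the eigenvalues (to 4 decimals) are 3.2357 (modulus 3.2357); -1.1179 ± 4.1212i (modulus 4.2701). The spectral radius is the largest modulus: r(A) ≈ 4.2701. (Cross-check: r(A) ≤ ||A||_2 ≈ 8.6089; equality holds whenever A is normal, though it can also hold for some non-normal A.)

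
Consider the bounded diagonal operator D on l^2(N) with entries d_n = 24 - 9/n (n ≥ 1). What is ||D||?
||D|| = 24

For a diagonal operator on l^2 with entries d_n, ||D|| = sup_n |d_n|. Here d_1 = 15, d_2 = 39/2, ..., and d_n = 24 - 9/n increases monotonically toward 24. All terms lie in [15, 24), so |d_n| = d_n and the supremum is the limit 24, which is not attained by any individual d_n. Hence ||D|| = 24.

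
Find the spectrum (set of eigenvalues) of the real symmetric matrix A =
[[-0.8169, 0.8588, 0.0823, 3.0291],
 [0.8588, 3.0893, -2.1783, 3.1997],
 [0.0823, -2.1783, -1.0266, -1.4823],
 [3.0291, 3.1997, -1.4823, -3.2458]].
sigma(A) ≈ {-6, -2, 0, 6}

A is real symmetric, so its spectrum consists of real eigenvalues. Expanding the characteristic polynomial of the displayed matrix gives
  det(λ I - A) = p(λ) = λ^4 + (2)λ^3 + (-36)λ^2 + (-72.0017)λ + (-0.0012).
Solving p(λ) = 0 yields eigenvalues ≈ -6, -2, 0, 6. (A is shown rounded to 4 decimals, so these recover the underlying integer eigenvalues to within that precision.)
Verification: the trace of A = -2 equals the sum of eigenvalues -2, and det(A) ≈ -0.0012 matches the eigenvalue product 0.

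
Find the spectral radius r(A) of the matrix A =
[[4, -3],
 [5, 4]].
r(A) = sqrt(31) ≈ 5.5678

The eigenvalues of A are the roots of its characteristic polynomial. With M = A (coefficients from the trace and determinant):
  p(λ) = det(λ I - M) = λ^2 - 8λ + 31.
For λ^2 - 8λ + 31 the discriminant is -60. It is negative, so the roots are the complex-conjugate pair λ = 4 ± (sqrt(60)/2) i ≈ 4 ± 3.873i. For a conjugate pair the product of the roots equals the constant term, so |λ|^2 = 31 and |λ| = sqrt(31) ≈ 5.5678.
Thus the eigenvalues (to 4 decimals) are 4 ± 3.873i (modulus 5.5678). The spectral radius is the largest modulus: r(A) = sqrt(31) ≈ 5.5678. (Cross-check: r(A) ≤ ||A||_2 ≈ 6.6569; equality holds whenever A is normal, though it can also hold for some non-normal A.)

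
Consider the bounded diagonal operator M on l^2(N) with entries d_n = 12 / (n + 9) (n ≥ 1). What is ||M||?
||M|| = 6/5 (attained at n = 1)

For M diagonal, ||M|| = sup_n |d_n| = sup_n 12/(n + 9). This is positive and strictly decreasing in n, so the supremum is attained at n = 1: d_1 = 12/(1 + 9) = 6/5. Hence ||M|| = 6/5.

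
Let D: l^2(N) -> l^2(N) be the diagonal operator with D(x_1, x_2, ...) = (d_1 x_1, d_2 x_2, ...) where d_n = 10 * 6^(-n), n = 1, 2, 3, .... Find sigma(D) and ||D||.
sigma(D) = {10 * 6^(-n) : n ≥ 1} ∪ {0}; ||D|| = 5/3

A bounded diagonal operator on l^2 with diagonal entries d_n has spectrum equal to the closure of {d_n : n ≥ 1}: every d_n is an eigenvalue (with eigenvector e_n), so {d_n} ⊂ sigma(D); the spectrum is closed, so its closure is too; and for lambda not in the closure, (D - lambda I) has bounded inverse (the diagonal entries 1/(d_n - lambda) are bounded). For our sequence d_n = 10 * 6^(-n), n = 1, 2, 3, ...:
  - {d_n} = {10 * 6^(-n) : n ≥ 1}; the only limit point is 0
  - closure = {10 * 6^(-n) : n ≥ 1} ∪ {0}
For the norm: a diagonal operator has ||D|| = sup_n |d_n|. Here d_n = 10 * 6^(-n) is positive and decreasing, so sup_n |d_n| = d_1 = 10/6 = 5/3. So ||D|| = 5/3.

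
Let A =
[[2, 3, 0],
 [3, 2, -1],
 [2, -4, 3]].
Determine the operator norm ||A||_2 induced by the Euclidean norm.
||A||_2 ≈ 6.0545 (= sqrt(largest eigenvalue of A^T A))

||A||_2 = sigma_max(A) = sqrt(lambda_max(A^T A)). Form the symmetric matrix M = A^T A =
[[17, 4, 3],
 [4, 29, -14],
 [3, -14, 10]].
Its characteristic polynomial (trace, sum of principal 2x2 minors, determinant of M give the coefficients) is
  p(λ) = det(λ I - M) = λ^3 - 56λ^2 + 732λ - 841.
No integer candidate from the rational root theorem (±divisors of 841) is a root, so the roots are irrational. The cubic discriminant is Δ = 122119477 > 0, so there are three distinct real roots. p(1) = -164 and p(2) = 407 have opposite signs, so a root lies in (1, 2); Newton's method refines it to λ ≈ 1.2694. p(18) = 23 and p(19) = -290 have opposite signs, so a root lies in (18, 19); Newton's method refines it to λ ≈ 18.0737. p(36) = -409 and p(37) = 232 have opposite signs, so a root lies in (36, 37); Newton's method refines it to λ ≈ 36.6569. Check (Vieta): the three roots sum to 56, matching tr M = 56.
So the eigenvalues of A^T A are ≈ 1.2694, 18.0737, 36.6569 (all ≥ 0, as they must be for A^T A). The largest is λ_max ≈ 36.6569, hence ||A||_2 = sqrt(λ_max) ≈ 6.0545.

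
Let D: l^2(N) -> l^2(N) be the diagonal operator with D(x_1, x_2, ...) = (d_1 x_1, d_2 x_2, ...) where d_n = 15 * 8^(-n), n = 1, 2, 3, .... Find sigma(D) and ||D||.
sigma(D) = {15 * 8^(-n) : n ≥ 1} ∪ {0}; ||D|| = 15/8

A bounded diagonal operator on l^2 with diagonal entries d_n has spectrum equal to the closure of {d_n : n ≥ 1}: every d_n is an eigenvalue (with eigenvector e_n), so {d_n} ⊂ sigma(D); the spectrum is closed, so its closure is too; and for lambda not in the closure, (D - lambda I) has bounded inverse (the diagonal entries 1/(d_n - lambda) are bounded). For our sequence d_n = 15 * 8^(-n), n = 1, 2, 3, ...:
  - {d_n} = {15 * 8^(-n) : n ≥ 1}; the only limit point is 0
  - closure = {15 * 8^(-n) : n ≥ 1} ∪ {0}
For the norm: a diagonal operator has ||D|| = sup_n |d_n|. Here d_n = 15 * 8^(-n) is positive and decreasing, so sup_n |d_n| = d_1 = 15/8. So ||D|| = 15/8.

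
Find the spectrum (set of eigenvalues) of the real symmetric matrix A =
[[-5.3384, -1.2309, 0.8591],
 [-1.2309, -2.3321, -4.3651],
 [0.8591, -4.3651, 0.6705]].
sigma(A) ≈ {-6, -5, 4}

A is real symmetric, so its spectrum consists of real eigenvalues. Expanding the characteristic polynomial of the displayed matrix gives
  det(λ I - A) = p(λ) = λ^3 + (7)λ^2 + (-14)λ + (-120.0031).
Solving p(λ) = 0 yields eigenvalues ≈ -6, -5, 4. (A is shown rounded to 4 decimals, so these recover the underlying integer eigenvalues to within that precision.)
Verification: the trace of A = -7 equals the sum of eigenvalues -7, and det(A) ≈ 120.0031 matches the eigenvalue product 120.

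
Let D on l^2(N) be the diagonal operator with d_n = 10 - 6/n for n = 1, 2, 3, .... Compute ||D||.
||D|| = 10

For a diagonal operator on l^2 with entries d_n, ||D|| = sup_n |d_n|. Here d_1 = 4, d_2 = 7, ..., and d_n = 10 - 6/n increases monotonically toward 10. All terms lie in [4, 10), so |d_n| = d_n and the supremum is the limit 10, which is not attained by any individual d_n. Hence ||D|| = 10.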